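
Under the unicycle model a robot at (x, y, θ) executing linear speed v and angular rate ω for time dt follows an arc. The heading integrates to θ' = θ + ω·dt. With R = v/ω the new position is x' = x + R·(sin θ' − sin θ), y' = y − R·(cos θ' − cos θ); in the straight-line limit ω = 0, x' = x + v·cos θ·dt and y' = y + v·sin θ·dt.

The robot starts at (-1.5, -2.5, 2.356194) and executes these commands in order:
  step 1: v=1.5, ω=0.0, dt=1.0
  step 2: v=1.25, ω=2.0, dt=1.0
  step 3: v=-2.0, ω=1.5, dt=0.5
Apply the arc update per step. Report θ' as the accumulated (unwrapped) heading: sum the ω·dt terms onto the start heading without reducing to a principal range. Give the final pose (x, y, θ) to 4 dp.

(-3.6067, -0.6868, 5.1062)

step 1: θ'=2.3562 (straight) → pose (-2.5607, -1.4393, 2.3562)
step 2: θ'=4.3562 (R=0.6250) → pose (-3.5884, -1.6633, 4.3562)
step 3: θ'=5.1062 (R=-1.3333) → pose (-3.6067, -0.6868, 5.1062)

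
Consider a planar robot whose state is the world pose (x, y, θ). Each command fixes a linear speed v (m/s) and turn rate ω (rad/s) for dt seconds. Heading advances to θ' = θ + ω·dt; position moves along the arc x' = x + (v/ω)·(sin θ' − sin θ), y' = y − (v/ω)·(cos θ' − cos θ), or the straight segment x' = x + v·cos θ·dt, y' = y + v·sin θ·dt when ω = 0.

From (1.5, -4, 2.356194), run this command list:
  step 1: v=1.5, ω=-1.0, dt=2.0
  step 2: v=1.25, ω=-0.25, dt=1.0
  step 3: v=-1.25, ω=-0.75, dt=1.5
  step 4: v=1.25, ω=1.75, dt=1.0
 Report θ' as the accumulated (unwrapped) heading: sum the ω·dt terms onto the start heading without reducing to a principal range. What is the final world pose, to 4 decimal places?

(2.7405, -0.6216, 0.7312)

step 1: θ'=0.3562 (R=-1.5000) → pose (2.0376, -1.5335, 0.3562)
step 2: θ'=0.1062 (R=-5.0000) → pose (3.2512, -1.2478, 0.1062)
step 3: θ'=-1.0188 (R=1.6667) → pose (1.6554, -0.4645, -1.0188)
step 4: θ'=0.7312 (R=0.7143) → pose (2.7405, -0.6216, 0.7312)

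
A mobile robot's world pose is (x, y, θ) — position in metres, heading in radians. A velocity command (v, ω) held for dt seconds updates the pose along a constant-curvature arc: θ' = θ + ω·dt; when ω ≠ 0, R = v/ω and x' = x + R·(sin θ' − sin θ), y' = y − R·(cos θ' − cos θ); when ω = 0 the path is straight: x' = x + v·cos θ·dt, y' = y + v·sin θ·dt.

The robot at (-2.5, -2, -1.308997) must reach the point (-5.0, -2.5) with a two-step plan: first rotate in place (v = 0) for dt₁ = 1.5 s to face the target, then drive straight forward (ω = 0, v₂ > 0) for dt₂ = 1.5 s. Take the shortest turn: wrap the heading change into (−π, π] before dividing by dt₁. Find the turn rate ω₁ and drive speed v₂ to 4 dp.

ω₁ = -1.0901, v₂ = 1.6997

heading to target = atan2(-2.5−-2, -5−-2.5) = -2.9442
Δθ = wrap(-2.9442 − -1.3090) = -1.6352; ω₁ = Δθ/dt₁ = -1.0901
distance = √((-5−-2.5)² + (-2.5−-2)²) = 2.5495; v₂ = distance/dt₂ = 1.6997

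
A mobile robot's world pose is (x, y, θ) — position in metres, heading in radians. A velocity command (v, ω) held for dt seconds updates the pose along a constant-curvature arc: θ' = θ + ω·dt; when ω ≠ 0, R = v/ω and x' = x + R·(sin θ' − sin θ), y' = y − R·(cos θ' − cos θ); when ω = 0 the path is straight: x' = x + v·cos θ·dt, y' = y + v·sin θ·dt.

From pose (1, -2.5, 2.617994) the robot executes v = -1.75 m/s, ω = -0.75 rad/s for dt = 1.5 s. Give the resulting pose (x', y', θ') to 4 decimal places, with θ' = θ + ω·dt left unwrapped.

(2.1596, -4.7021, 1.4930)

θ' = 2.6180 + -0.75·1.5 = 1.4930
R = v/ω = -1.75/-0.75 = 2.3333
x' = 1 + 2.3333·(sin 1.4930 − sin 2.6180) = 2.1596
y' = -2.5 − 2.3333·(cos 1.4930 − cos 2.6180) = -4.7021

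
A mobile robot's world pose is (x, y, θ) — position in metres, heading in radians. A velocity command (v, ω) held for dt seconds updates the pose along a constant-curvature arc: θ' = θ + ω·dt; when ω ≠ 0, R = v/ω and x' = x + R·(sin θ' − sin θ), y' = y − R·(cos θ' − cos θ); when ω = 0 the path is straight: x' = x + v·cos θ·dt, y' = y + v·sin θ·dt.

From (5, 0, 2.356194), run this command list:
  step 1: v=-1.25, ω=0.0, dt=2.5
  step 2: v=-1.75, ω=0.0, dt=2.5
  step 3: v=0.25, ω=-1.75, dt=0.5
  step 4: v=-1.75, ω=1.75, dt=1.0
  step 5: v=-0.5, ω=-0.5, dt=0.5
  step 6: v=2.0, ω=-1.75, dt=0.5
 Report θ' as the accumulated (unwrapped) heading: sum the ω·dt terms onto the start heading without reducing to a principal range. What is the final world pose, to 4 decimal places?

step 1: θ'=2.3562 (straight) → pose (7.2097, -2.2097, 2.3562)
step 2: θ'=2.3562 (straight) → pose (10.3033, -5.3033, 2.3562)
step 3: θ'=1.4812 (R=-0.1429) → pose (10.2620, -5.1895, 1.4812)
step 4: θ'=3.2312 (R=-1.0000) → pose (11.3475, -6.2750, 3.2312)
step 5: θ'=2.9812 (R=1.0000) → pose (11.5967, -6.2838, 2.9812)
step 6: θ'=2.1062 (R=-1.1429) → pose (10.7963, -5.7387, 2.1062)

(10.7963, -5.7387, 2.1062)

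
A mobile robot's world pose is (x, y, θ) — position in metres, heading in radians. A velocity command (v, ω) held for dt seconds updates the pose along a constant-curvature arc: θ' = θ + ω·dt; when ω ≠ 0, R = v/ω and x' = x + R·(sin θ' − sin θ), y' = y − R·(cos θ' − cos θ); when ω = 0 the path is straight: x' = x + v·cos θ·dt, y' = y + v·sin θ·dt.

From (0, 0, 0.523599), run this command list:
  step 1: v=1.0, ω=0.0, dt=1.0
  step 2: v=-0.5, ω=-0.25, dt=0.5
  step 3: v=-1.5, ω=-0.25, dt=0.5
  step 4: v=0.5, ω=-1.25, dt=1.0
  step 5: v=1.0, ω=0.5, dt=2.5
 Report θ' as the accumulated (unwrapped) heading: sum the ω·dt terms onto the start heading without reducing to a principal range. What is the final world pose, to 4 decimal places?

(2.5715, -0.8251, 0.2736)

step 1: θ'=0.5236 (straight) → pose (0.8660, 0.5000, 0.5236)
step 2: θ'=0.3986 (R=2.0000) → pose (0.6423, 0.3888, 0.3986)
step 3: θ'=0.2736 (R=6.0000) → pose (-0.0653, 0.1416, 0.2736)
step 4: θ'=-0.9764 (R=-0.4000) → pose (0.3742, -0.0195, -0.9764)
step 5: θ'=0.2736 (R=2.0000) → pose (2.5715, -0.8251, 0.2736)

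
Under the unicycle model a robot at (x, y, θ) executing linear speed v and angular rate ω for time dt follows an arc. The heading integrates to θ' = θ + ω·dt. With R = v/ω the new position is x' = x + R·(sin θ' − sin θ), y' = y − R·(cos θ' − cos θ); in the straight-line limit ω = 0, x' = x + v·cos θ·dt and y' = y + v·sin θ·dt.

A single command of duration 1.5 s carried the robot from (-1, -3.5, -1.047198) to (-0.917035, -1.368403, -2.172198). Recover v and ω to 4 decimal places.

Δθ = -2.172198 − -1.047198 = -1.125000
ω = Δθ/dt = -1.125000/1.5 = -0.7500
R = −Δy/(cos θ' − cos θ) = 2.0000
v = R·ω = 2.0000·-0.7500 = -1.5000

v = -1.5000, ω = -0.7500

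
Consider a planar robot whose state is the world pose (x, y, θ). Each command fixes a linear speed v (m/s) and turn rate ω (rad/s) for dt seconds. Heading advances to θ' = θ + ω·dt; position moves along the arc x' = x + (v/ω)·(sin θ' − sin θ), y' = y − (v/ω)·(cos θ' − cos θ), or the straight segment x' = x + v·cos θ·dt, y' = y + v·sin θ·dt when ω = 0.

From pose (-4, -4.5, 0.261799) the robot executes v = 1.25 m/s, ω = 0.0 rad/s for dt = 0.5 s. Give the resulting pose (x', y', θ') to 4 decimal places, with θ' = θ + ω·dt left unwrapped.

θ' = 0.2618 + 0.0·0.5 = 0.2618
ω = 0 → straight: x' = -4 + 1.25·cos(0.2618)·0.5 = -3.3963
y' = -4.5 + 1.25·sin(0.2618)·0.5 = -4.3382

(-3.3963, -4.3382, 0.2618)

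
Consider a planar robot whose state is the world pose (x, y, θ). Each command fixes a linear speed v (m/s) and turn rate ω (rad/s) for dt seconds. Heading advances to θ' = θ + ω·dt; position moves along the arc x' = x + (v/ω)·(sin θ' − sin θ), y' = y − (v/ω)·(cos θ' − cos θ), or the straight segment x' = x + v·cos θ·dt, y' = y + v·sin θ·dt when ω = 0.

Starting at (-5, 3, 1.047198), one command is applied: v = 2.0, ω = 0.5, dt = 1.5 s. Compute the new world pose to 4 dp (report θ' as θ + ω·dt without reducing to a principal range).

(-4.5662, 5.8979, 1.7972)

θ' = 1.0472 + 0.5·1.5 = 1.7972
R = v/ω = 2.0/0.5 = 4.0000
x' = -5 + 4.0000·(sin 1.7972 − sin 1.0472) = -4.5662
y' = 3 − 4.0000·(cos 1.7972 − cos 1.0472) = 5.8979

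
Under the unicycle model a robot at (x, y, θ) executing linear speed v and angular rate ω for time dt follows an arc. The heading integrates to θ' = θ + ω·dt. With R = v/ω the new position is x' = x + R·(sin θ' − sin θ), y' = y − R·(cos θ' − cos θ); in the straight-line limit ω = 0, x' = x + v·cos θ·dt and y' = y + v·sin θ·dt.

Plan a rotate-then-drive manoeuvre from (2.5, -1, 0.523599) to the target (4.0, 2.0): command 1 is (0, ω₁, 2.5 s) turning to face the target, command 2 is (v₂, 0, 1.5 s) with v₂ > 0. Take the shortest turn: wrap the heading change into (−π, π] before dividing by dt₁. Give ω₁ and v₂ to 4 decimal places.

heading to target = atan2(2−-1, 4−2.5) = 1.1071
Δθ = wrap(1.1071 − 0.5236) = 0.5835; ω₁ = Δθ/dt₁ = 0.2334
distance = √((4−2.5)² + (2−-1)²) = 3.3541; v₂ = distance/dt₂ = 2.2361

ω₁ = 0.2334, v₂ = 2.2361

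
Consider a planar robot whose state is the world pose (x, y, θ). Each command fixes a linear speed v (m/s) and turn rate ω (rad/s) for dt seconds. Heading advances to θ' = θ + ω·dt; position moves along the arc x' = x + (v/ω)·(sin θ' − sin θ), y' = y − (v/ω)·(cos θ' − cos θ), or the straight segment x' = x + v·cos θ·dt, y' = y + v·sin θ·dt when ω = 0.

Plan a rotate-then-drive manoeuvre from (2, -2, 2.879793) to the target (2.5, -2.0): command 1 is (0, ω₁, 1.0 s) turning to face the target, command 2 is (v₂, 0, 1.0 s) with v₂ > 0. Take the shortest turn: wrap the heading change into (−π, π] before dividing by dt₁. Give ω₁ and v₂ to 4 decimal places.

ω₁ = -2.8798, v₂ = 0.5000

heading to target = atan2(-2−-2, 2.5−2) = 0.0000
Δθ = wrap(0.0000 − 2.8798) = -2.8798; ω₁ = Δθ/dt₁ = -2.8798
distance = √((2.5−2)² + (-2−-2)²) = 0.5000; v₂ = distance/dt₂ = 0.5000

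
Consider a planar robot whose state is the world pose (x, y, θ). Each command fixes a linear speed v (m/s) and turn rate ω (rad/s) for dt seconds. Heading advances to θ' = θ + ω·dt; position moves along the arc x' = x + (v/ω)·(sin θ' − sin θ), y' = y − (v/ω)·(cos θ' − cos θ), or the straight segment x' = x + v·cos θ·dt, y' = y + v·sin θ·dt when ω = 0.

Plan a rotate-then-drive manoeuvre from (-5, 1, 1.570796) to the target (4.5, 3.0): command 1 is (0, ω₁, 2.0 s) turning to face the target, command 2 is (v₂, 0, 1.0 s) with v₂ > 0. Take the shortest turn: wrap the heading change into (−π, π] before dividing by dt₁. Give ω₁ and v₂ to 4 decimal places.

ω₁ = -0.6816, v₂ = 9.7082

heading to target = atan2(3−1, 4.5−-5) = 0.2075
Δθ = wrap(0.2075 − 1.5708) = -1.3633; ω₁ = Δθ/dt₁ = -0.6816
distance = √((4.5−-5)² + (3−1)²) = 9.7082; v₂ = distance/dt₂ = 9.7082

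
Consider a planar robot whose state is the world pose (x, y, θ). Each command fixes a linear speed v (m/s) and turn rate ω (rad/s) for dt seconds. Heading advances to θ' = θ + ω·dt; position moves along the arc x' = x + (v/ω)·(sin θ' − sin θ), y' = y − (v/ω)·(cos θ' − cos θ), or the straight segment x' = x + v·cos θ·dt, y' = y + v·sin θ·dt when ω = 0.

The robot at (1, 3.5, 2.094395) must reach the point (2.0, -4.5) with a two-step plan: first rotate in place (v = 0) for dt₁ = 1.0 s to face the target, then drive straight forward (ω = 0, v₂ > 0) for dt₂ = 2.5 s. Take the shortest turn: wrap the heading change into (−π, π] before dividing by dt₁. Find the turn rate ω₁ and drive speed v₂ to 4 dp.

ω₁ = 2.7423, v₂ = 3.2249

heading to target = atan2(-4.5−3.5, 2−1) = -1.4464
Δθ = wrap(-1.4464 − 2.0944) = 2.7423; ω₁ = Δθ/dt₁ = 2.7423
distance = √((2−1)² + (-4.5−3.5)²) = 8.0623; v₂ = distance/dt₂ = 3.2249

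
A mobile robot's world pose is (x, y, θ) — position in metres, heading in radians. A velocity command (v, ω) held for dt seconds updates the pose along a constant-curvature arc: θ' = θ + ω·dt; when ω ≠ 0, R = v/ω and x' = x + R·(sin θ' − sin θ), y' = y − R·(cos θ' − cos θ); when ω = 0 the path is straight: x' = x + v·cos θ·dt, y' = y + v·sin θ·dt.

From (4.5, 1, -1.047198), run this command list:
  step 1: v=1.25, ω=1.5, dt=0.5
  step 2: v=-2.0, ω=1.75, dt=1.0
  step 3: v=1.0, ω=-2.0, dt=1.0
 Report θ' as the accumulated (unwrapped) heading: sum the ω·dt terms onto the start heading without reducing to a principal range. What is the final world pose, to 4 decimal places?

step 1: θ'=-0.2972 (R=0.8333) → pose (4.9777, 0.6199, -0.2972)
step 2: θ'=1.4528 (R=-1.1429) → pose (3.5081, -0.3384, 1.4528)
step 3: θ'=-0.5472 (R=-0.5000) → pose (4.2647, 0.0298, -0.5472)

(4.2647, 0.0298, -0.5472)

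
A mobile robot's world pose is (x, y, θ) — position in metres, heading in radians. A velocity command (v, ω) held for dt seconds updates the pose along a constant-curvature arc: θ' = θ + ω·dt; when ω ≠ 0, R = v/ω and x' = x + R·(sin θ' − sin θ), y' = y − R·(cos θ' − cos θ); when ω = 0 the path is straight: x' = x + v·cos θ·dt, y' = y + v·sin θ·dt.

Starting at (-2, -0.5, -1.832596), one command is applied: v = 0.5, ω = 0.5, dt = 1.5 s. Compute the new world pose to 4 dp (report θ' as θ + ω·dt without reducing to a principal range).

(-1.9173, -1.2279, -1.0826)

θ' = -1.8326 + 0.5·1.5 = -1.0826
R = v/ω = 0.5/0.5 = 1.0000
x' = -2 + 1.0000·(sin -1.0826 − sin -1.8326) = -1.9173
y' = -0.5 − 1.0000·(cos -1.0826 − cos -1.8326) = -1.2279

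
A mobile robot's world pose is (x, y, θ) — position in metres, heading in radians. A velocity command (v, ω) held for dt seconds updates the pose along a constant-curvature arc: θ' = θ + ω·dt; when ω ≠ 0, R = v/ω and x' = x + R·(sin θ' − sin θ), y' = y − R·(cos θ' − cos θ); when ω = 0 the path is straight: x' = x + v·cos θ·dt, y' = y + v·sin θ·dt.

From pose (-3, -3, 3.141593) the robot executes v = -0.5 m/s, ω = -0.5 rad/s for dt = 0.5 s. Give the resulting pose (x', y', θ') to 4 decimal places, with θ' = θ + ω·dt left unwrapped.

(-2.7526, -3.0311, 2.8916)

θ' = 3.1416 + -0.5·0.5 = 2.8916
R = v/ω = -0.5/-0.5 = 1.0000
x' = -3 + 1.0000·(sin 2.8916 − sin 3.1416) = -2.7526
y' = -3 − 1.0000·(cos 2.8916 − cos 3.1416) = -3.0311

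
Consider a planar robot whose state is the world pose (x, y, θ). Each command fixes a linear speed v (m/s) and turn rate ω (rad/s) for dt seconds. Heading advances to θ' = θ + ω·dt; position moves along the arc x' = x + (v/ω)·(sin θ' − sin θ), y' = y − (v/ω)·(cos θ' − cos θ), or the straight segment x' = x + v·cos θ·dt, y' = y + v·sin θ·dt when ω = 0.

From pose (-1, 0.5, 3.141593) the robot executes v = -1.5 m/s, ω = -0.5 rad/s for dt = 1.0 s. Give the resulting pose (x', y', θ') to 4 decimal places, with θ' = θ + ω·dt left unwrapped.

(0.4383, 0.1327, 2.6416)

θ' = 3.1416 + -0.5·1.0 = 2.6416
R = v/ω = -1.5/-0.5 = 3.0000
x' = -1 + 3.0000·(sin 2.6416 − sin 3.1416) = 0.4383
y' = 0.5 − 3.0000·(cos 2.6416 − cos 3.1416) = 0.1327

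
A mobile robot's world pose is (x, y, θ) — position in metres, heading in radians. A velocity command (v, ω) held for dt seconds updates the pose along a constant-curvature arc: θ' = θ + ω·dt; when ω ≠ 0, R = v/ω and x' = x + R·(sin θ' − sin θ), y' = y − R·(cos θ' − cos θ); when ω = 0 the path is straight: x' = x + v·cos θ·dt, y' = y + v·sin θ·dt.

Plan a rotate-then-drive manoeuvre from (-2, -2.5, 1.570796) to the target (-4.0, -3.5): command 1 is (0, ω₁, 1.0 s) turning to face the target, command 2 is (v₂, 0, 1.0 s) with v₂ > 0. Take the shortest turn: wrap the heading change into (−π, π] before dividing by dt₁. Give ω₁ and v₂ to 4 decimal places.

ω₁ = 2.0344, v₂ = 2.2361

heading to target = atan2(-3.5−-2.5, -4−-2) = -2.6779
Δθ = wrap(-2.6779 − 1.5708) = 2.0344; ω₁ = Δθ/dt₁ = 2.0344
distance = √((-4−-2)² + (-3.5−-2.5)²) = 2.2361; v₂ = distance/dt₂ = 2.2361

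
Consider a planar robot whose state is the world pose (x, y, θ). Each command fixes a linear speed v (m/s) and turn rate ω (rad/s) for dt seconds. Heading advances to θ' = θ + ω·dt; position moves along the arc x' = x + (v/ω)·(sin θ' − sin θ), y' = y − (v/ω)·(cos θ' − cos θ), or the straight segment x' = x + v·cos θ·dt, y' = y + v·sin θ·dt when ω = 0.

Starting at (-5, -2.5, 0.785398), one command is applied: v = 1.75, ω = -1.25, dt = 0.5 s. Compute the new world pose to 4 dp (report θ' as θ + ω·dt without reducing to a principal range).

θ' = 0.7854 + -1.25·0.5 = 0.1604
R = v/ω = 1.75/-1.25 = -1.4000
x' = -5 + -1.4000·(sin 0.1604 − sin 0.7854) = -4.2336
y' = -2.5 − -1.4000·(cos 0.1604 − cos 0.7854) = -2.1079

(-4.2336, -2.1079, 0.1604)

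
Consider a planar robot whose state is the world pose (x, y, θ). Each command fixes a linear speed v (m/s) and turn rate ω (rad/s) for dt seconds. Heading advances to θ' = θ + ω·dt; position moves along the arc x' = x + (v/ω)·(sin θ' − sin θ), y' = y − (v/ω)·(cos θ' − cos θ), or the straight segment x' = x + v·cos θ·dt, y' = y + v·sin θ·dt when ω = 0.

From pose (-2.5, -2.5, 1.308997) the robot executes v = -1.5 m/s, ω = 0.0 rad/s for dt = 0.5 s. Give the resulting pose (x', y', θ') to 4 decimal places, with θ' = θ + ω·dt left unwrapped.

θ' = 1.3090 + 0.0·0.5 = 1.3090
ω = 0 → straight: x' = -2.5 + -1.5·cos(1.3090)·0.5 = -2.6941
y' = -2.5 + -1.5·sin(1.3090)·0.5 = -3.2244

(-2.6941, -3.2244, 1.3090)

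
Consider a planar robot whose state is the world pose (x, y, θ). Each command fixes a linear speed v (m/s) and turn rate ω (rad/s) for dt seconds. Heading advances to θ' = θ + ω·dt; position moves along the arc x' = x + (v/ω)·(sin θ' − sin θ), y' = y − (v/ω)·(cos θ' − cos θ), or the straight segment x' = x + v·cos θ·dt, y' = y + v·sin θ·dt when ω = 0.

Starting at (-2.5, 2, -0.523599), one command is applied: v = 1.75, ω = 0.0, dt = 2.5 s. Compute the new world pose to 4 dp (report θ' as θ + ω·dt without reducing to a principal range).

θ' = -0.5236 + 0.0·2.5 = -0.5236
ω = 0 → straight: x' = -2.5 + 1.75·cos(-0.5236)·2.5 = 1.2889
y' = 2 + 1.75·sin(-0.5236)·2.5 = -0.1875

(1.2889, -0.1875, -0.5236)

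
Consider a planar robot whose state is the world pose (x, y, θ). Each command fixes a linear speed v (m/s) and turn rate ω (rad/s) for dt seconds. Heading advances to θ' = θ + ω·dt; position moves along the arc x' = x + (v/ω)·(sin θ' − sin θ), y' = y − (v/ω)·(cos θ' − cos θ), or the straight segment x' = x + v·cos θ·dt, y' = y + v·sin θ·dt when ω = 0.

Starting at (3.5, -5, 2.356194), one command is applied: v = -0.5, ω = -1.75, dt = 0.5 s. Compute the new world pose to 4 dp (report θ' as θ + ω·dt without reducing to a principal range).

(3.5825, -5.2276, 1.4812)

θ' = 2.3562 + -1.75·0.5 = 1.4812
R = v/ω = -0.5/-1.75 = 0.2857
x' = 3.5 + 0.2857·(sin 1.4812 − sin 2.3562) = 3.5825
y' = -5 − 0.2857·(cos 1.4812 − cos 2.3562) = -5.2276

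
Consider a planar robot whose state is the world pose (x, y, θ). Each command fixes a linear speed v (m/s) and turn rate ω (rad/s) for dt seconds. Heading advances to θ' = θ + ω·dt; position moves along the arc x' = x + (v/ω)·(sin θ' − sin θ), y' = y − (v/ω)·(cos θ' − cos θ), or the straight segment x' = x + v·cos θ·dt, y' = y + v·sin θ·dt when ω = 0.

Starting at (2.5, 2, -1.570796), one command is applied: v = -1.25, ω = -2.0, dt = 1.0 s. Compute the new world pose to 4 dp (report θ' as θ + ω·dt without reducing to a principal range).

(3.3851, 2.5683, -3.5708)

θ' = -1.5708 + -2.0·1.0 = -3.5708
R = v/ω = -1.25/-2.0 = 0.6250
x' = 2.5 + 0.6250·(sin -3.5708 − sin -1.5708) = 3.3851
y' = 2 − 0.6250·(cos -3.5708 − cos -1.5708) = 2.5683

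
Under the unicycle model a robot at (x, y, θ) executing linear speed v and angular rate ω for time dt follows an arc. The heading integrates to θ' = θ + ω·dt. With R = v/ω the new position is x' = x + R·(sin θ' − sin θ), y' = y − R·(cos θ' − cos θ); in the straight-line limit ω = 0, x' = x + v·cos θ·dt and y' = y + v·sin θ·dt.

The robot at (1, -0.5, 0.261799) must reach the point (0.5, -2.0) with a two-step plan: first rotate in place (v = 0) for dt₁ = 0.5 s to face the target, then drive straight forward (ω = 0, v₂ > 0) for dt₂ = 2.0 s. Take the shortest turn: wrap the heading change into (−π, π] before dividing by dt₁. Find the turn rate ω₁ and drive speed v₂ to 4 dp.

ω₁ = -4.3087, v₂ = 0.7906

heading to target = atan2(-2−-0.5, 0.5−1) = -1.8925
Δθ = wrap(-1.8925 − 0.2618) = -2.1543; ω₁ = Δθ/dt₁ = -4.3087
distance = √((0.5−1)² + (-2−-0.5)²) = 1.5811; v₂ = distance/dt₂ = 0.7906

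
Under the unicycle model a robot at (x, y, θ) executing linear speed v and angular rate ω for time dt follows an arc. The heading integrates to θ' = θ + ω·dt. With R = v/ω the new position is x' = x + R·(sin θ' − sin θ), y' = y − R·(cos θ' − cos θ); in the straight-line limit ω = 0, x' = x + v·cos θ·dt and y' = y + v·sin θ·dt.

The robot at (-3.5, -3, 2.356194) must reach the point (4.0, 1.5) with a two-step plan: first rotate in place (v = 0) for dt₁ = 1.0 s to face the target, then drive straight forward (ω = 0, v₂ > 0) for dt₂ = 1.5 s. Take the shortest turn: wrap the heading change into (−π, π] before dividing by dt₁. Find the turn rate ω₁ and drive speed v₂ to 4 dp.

heading to target = atan2(1.5−-3, 4−-3.5) = 0.5404
Δθ = wrap(0.5404 − 2.3562) = -1.8158; ω₁ = Δθ/dt₁ = -1.8158
distance = √((4−-3.5)² + (1.5−-3)²) = 8.7464; v₂ = distance/dt₂ = 5.8310

ω₁ = -1.8158, v₂ = 5.8310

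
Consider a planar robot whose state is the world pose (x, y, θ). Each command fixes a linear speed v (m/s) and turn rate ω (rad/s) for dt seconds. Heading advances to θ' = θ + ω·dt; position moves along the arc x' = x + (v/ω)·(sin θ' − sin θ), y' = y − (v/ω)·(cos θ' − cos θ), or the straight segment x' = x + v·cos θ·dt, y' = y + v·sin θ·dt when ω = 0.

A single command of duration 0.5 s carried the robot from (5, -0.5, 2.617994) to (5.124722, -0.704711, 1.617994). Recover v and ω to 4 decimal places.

Δθ = 1.617994 − 2.617994 = -1.000000
ω = Δθ/dt = -1.000000/0.5 = -2.0000
R = −Δy/(cos θ' − cos θ) = 0.2500
v = R·ω = 0.2500·-2.0000 = -0.5000

v = -0.5000, ω = -2.0000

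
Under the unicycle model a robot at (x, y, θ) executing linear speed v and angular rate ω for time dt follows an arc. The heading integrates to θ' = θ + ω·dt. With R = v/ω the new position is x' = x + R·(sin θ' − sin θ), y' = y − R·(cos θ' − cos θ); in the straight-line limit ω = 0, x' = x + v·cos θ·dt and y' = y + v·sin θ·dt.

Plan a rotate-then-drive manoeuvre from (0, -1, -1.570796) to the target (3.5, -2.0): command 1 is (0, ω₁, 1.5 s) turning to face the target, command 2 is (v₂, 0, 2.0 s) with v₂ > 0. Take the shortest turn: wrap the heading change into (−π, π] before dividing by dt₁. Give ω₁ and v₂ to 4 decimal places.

heading to target = atan2(-2−-1, 3.5−0) = -0.2783
Δθ = wrap(-0.2783 − -1.5708) = 1.2925; ω₁ = Δθ/dt₁ = 0.8617
distance = √((3.5−0)² + (-2−-1)²) = 3.6401; v₂ = distance/dt₂ = 1.8200

ω₁ = 0.8617, v₂ = 1.8200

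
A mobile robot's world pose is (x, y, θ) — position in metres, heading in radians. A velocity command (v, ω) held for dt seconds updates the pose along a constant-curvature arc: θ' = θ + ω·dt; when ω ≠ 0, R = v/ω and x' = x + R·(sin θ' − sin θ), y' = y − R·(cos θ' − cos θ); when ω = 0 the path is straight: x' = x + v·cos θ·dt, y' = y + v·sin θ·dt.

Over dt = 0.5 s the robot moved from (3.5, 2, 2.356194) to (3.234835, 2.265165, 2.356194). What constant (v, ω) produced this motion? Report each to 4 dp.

v = 0.7500, ω = 0.0000

Δθ = 2.356194 − 2.356194 = 0.000000
ω = Δθ/dt = 0.000000/0.5 = 0.0000
ω = 0 → v = (Δx·cos θ + Δy·sin θ)/dt = 0.7500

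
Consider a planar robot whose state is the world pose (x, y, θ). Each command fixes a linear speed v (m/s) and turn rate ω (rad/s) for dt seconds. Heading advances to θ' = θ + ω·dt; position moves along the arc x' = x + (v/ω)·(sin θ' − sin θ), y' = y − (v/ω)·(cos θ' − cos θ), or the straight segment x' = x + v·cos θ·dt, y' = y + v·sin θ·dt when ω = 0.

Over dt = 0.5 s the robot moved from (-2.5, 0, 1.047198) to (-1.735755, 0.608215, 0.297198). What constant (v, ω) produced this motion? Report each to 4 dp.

v = 2.0000, ω = -1.5000

Δθ = 0.297198 − 1.047198 = -0.750000
ω = Δθ/dt = -0.750000/0.5 = -1.5000
R = Δx/(sin θ' − sin θ) = -1.3333
v = R·ω = -1.3333·-1.5000 = 2.0000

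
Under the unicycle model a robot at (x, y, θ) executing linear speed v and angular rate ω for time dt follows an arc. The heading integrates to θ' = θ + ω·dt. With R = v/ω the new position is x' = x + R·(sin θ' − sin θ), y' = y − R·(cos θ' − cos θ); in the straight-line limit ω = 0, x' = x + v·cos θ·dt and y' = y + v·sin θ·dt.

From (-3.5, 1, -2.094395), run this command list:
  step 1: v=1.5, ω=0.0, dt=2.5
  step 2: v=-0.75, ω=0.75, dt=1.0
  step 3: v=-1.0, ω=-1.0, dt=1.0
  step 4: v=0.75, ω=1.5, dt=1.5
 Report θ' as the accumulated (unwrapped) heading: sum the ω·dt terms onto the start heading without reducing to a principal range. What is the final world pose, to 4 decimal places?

step 1: θ'=-2.0944 (straight) → pose (-5.3750, -2.2476, -2.0944)
step 2: θ'=-1.3444 (R=-1.0000) → pose (-5.2665, -1.5231, -1.3444)
step 3: θ'=-2.3444 (R=1.0000) → pose (-5.0075, -0.5999, -2.3444)
step 4: θ'=-0.0944 (R=0.5000) → pose (-4.6969, -1.4471, -0.0944)

(-4.6969, -1.4471, -0.0944)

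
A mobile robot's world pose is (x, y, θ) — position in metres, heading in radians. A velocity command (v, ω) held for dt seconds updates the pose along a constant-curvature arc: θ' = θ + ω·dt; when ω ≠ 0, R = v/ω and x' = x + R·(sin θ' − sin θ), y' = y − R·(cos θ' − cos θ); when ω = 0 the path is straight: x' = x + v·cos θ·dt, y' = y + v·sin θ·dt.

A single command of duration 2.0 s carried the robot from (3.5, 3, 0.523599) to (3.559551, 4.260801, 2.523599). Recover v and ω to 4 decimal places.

v = 0.7500, ω = 1.0000

Δθ = 2.523599 − 0.523599 = 2.000000
ω = Δθ/dt = 2.000000/2.0 = 1.0000
R = −Δy/(cos θ' − cos θ) = 0.7500
v = R·ω = 0.7500·1.0000 = 0.7500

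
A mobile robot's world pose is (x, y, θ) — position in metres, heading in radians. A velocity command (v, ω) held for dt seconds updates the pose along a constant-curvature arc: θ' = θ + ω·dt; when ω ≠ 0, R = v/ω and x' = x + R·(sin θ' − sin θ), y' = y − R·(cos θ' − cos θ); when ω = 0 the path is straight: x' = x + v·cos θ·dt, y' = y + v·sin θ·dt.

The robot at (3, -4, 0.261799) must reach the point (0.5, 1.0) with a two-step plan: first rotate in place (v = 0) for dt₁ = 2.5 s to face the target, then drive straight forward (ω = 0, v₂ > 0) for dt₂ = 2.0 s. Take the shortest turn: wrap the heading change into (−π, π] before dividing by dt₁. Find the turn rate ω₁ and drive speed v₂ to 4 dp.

ω₁ = 0.7091, v₂ = 2.7951

heading to target = atan2(1−-4, 0.5−3) = 2.0344
Δθ = wrap(2.0344 − 0.2618) = 1.7726; ω₁ = Δθ/dt₁ = 0.7091
distance = √((0.5−3)² + (1−-4)²) = 5.5902; v₂ = distance/dt₂ = 2.7951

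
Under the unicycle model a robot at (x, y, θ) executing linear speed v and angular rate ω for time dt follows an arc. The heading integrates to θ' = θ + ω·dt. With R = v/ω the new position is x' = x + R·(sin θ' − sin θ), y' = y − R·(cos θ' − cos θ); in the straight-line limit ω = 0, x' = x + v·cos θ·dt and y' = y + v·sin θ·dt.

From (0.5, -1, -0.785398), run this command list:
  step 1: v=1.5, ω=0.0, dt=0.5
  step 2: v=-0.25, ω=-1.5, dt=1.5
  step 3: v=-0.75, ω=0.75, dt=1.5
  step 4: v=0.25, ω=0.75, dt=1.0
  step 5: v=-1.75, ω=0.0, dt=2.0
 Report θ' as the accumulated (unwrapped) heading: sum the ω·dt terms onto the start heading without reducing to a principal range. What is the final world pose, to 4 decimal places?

(0.5796, 2.3798, -1.1604)

step 1: θ'=-0.7854 (straight) → pose (1.0303, -1.5303, -0.7854)
step 2: θ'=-3.0354 (R=0.1667) → pose (1.1305, -1.2468, -3.0354)
step 3: θ'=-1.9104 (R=-1.0000) → pose (1.9674, -0.5855, -1.9104)
step 4: θ'=-1.1604 (R=0.3333) → pose (1.9760, -0.8295, -1.1604)
step 5: θ'=-1.1604 (straight) → pose (0.5796, 2.3798, -1.1604)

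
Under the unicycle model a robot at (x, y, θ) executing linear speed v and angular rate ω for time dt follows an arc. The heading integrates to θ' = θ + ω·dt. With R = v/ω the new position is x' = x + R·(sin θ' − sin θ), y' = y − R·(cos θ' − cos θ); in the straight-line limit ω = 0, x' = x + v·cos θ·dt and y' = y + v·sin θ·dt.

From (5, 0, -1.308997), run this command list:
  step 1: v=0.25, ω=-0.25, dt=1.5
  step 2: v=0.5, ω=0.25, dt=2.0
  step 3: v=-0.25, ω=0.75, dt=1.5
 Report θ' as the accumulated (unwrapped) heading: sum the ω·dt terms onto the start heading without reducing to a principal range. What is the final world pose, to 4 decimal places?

step 1: θ'=-1.6840 (R=-1.0000) → pose (5.0277, -0.3718, -1.6840)
step 2: θ'=-1.1840 (R=2.0000) → pose (5.1626, -1.3521, -1.1840)
step 3: θ'=-0.0590 (R=-0.3333) → pose (4.8736, -1.1451, -0.0590)

(4.8736, -1.1451, -0.0590)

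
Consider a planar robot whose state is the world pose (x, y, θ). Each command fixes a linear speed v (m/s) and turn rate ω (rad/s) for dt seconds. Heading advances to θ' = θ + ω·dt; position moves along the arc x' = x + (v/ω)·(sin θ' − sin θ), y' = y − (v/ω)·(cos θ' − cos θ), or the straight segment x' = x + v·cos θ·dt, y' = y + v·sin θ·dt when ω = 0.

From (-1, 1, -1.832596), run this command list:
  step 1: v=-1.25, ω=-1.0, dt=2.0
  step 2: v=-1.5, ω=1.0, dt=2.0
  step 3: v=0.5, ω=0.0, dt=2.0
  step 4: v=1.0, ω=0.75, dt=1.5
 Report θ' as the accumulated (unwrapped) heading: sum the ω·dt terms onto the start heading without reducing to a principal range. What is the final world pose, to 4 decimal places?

step 1: θ'=-3.8326 (R=1.2500) → pose (1.0040, 1.6397, -3.8326)
step 2: θ'=-1.8326 (R=-1.5000) → pose (3.4089, 2.4074, -1.8326)
step 3: θ'=-1.8326 (straight) → pose (3.1501, 1.4415, -1.8326)
step 4: θ'=-0.7076 (R=1.3333) → pose (3.5713, 0.0832, -0.7076)

(3.5713, 0.0832, -0.7076)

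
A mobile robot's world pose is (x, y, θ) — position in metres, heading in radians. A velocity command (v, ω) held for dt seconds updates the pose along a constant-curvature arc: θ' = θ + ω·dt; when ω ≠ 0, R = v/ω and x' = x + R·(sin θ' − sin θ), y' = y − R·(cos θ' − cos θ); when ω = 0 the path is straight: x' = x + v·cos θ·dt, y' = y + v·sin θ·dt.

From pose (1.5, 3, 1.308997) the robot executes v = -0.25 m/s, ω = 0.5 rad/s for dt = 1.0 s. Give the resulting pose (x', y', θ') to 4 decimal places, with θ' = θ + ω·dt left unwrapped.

θ' = 1.3090 + 0.5·1.0 = 1.8090
R = v/ω = -0.25/0.5 = -0.5000
x' = 1.5 + -0.5000·(sin 1.8090 − sin 1.3090) = 1.4971
y' = 3 − -0.5000·(cos 1.8090 − cos 1.3090) = 2.7526

(1.4971, 2.7526, 1.8090)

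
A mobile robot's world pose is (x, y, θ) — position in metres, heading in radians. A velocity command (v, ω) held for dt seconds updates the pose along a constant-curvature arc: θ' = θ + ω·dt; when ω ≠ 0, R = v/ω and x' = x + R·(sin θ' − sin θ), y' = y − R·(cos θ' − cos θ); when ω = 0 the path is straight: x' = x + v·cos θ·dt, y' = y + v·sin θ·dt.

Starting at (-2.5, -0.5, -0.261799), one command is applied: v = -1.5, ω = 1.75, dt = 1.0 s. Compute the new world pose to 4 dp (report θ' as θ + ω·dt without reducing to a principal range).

θ' = -0.2618 + 1.75·1.0 = 1.4882
R = v/ω = -1.5/1.75 = -0.8571
x' = -2.5 + -0.8571·(sin 1.4882 − sin -0.2618) = -3.5761
y' = -0.5 − -0.8571·(cos 1.4882 − cos -0.2618) = -1.2572

(-3.5761, -1.2572, 1.4882)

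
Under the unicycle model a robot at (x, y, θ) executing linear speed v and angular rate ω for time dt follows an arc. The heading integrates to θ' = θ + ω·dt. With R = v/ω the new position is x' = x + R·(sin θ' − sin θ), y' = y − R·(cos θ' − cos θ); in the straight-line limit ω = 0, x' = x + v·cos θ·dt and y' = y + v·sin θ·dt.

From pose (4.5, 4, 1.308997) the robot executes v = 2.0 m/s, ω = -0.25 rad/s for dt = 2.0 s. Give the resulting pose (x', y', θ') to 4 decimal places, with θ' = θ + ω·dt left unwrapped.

θ' = 1.3090 + -0.25·2.0 = 0.8090
R = v/ω = 2.0/-0.25 = -8.0000
x' = 4.5 + -8.0000·(sin 0.8090 − sin 1.3090) = 6.4386
y' = 4 − -8.0000·(cos 0.8090 − cos 1.3090) = 7.4512

(6.4386, 7.4512, 0.8090)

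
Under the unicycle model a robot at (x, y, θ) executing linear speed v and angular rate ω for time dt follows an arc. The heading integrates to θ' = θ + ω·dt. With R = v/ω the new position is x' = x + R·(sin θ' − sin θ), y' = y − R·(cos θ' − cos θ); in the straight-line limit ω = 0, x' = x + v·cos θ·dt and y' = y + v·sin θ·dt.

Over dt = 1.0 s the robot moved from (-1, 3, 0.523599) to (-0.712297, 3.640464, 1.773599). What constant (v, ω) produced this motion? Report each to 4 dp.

v = 0.7500, ω = 1.2500

Δθ = 1.773599 − 0.523599 = 1.250000
ω = Δθ/dt = 1.250000/1.0 = 1.2500
R = −Δy/(cos θ' − cos θ) = 0.6000
v = R·ω = 0.6000·1.2500 = 0.7500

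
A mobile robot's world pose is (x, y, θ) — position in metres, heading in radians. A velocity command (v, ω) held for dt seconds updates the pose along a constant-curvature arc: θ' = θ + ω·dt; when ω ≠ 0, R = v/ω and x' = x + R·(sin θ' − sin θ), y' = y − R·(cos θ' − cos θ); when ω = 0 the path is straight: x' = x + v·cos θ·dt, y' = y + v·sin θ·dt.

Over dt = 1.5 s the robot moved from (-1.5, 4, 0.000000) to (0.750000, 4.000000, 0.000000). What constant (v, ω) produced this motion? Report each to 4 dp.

v = 1.5000, ω = 0.0000

Δθ = 0.000000 − 0.000000 = 0.000000
ω = Δθ/dt = 0.000000/1.5 = 0.0000
ω = 0 → v = (Δx·cos θ + Δy·sin θ)/dt = 1.5000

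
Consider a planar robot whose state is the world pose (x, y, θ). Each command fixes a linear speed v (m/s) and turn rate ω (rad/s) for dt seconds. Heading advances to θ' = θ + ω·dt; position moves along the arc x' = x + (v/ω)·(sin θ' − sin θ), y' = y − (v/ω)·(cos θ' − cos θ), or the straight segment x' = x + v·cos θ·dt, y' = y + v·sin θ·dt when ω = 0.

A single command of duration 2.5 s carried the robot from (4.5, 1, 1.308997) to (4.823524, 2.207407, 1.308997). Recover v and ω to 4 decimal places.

Δθ = 1.308997 − 1.308997 = 0.000000
ω = Δθ/dt = 0.000000/2.5 = 0.0000
ω = 0 → v = (Δx·cos θ + Δy·sin θ)/dt = 0.5000

v = 0.5000, ω = 0.0000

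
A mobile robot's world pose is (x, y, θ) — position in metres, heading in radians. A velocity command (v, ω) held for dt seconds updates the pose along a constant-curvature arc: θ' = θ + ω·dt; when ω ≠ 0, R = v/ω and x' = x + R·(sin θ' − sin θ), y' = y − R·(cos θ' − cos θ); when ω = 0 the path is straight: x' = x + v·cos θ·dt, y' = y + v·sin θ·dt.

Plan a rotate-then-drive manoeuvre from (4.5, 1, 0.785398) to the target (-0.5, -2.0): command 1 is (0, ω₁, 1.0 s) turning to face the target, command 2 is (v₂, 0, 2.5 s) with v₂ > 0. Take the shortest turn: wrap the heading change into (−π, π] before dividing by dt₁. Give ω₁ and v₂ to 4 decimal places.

ω₁ = 2.8966, v₂ = 2.3324

heading to target = atan2(-2−1, -0.5−4.5) = -2.6012
Δθ = wrap(-2.6012 − 0.7854) = 2.8966; ω₁ = Δθ/dt₁ = 2.8966
distance = √((-0.5−4.5)² + (-2−1)²) = 5.8310; v₂ = distance/dt₂ = 2.3324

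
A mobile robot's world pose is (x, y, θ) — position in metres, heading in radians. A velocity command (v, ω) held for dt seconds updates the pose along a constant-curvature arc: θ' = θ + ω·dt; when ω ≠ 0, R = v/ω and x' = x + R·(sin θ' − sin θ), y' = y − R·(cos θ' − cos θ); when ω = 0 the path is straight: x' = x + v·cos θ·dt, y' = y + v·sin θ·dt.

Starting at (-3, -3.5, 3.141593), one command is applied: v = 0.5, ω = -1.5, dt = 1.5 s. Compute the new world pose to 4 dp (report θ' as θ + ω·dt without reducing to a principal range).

θ' = 3.1416 + -1.5·1.5 = 0.8916
R = v/ω = 0.5/-1.5 = -0.3333
x' = -3 + -0.3333·(sin 0.8916 − sin 3.1416) = -3.2594
y' = -3.5 − -0.3333·(cos 0.8916 − cos 3.1416) = -2.9573

(-3.2594, -2.9573, 0.8916)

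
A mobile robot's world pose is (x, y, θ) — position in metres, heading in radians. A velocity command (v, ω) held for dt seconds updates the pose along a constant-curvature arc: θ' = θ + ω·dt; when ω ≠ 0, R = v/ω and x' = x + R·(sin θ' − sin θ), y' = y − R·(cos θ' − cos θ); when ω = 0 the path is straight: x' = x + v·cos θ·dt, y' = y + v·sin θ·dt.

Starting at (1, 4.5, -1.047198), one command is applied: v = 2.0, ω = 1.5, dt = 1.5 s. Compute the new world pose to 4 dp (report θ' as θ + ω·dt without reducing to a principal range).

(3.3988, 4.6870, 1.2028)

θ' = -1.0472 + 1.5·1.5 = 1.2028
R = v/ω = 2.0/1.5 = 1.3333
x' = 1 + 1.3333·(sin 1.2028 − sin -1.0472) = 3.3988
y' = 4.5 − 1.3333·(cos 1.2028 − cos -1.0472) = 4.6870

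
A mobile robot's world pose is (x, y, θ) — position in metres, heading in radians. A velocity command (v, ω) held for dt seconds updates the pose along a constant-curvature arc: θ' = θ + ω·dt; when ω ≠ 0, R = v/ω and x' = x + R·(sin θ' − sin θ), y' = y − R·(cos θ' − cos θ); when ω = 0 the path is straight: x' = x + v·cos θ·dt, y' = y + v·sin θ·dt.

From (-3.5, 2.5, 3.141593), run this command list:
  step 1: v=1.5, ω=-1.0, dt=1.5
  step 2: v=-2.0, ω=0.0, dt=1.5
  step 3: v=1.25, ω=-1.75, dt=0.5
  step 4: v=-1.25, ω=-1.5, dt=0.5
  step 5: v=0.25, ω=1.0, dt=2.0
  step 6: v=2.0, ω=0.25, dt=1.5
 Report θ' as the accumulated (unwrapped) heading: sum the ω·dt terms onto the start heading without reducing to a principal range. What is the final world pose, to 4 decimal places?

(-6.6749, 3.9953, 2.3916)

step 1: θ'=1.6416 (R=-1.5000) → pose (-4.9962, 3.8939, 1.6416)
step 2: θ'=1.6416 (straight) → pose (-4.7840, 0.9014, 1.6416)
step 3: θ'=0.7666 (R=-0.7143) → pose (-4.5670, 1.4664, 0.7666)
step 4: θ'=0.0166 (R=0.8333) → pose (-5.1313, 1.2334, 0.0166)
step 5: θ'=2.0166 (R=0.2500) → pose (-4.9098, 1.5912, 2.0166)
step 6: θ'=2.3916 (R=8.0000) → pose (-6.6749, 3.9953, 2.3916)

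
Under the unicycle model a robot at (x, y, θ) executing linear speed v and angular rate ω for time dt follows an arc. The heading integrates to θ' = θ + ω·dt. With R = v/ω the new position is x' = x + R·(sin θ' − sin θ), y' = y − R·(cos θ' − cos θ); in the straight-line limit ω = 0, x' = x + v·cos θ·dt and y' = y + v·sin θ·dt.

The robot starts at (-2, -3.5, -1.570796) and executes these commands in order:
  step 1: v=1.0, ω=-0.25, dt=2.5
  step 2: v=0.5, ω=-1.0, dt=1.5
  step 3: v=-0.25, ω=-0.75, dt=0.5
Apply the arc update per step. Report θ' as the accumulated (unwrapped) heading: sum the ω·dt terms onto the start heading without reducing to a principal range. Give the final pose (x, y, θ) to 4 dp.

step 1: θ'=-2.1958 (R=-4.0000) → pose (-2.7561, -5.8404, -2.1958)
step 2: θ'=-3.6958 (R=-0.5000) → pose (-3.4248, -5.9730, -3.6958)
step 3: θ'=-4.0708 (R=0.3333) → pose (-3.3331, -6.0570, -4.0708)

(-3.3331, -6.0570, -4.0708)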